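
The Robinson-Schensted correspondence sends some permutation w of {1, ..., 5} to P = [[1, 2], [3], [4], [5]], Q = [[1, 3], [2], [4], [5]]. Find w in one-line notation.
Reverse the RSK construction: for i from n down to 1, find the cell of Q containing i, remove the entry at that cell from P, and reverse-bump it up through P; the value ejected from row 1 is w(i).

Step i=5: Q has 5 at row 4, column 1; remove 5 from row 4 of P and reverse-bump: 5 enters row 3 and ejects 4; 4 enters row 2 and ejects 3; 3 enters row 1 and ejects 2. So w(5) = 2. P is now [[1, 3], [4], [5]].
Step i=4: Q has 4 at row 3, column 1; remove 5 from row 3 of P and reverse-bump: 5 enters row 2 and ejects 4; 4 enters row 1 and ejects 3. So w(4) = 3. P is now [[1, 4], [5]].
Step i=3: Q has 3 at row 1, column 2; remove that cell from P, ejecting 4. So w(3) = 4. P is now [[1], [5]].
Step i=2: Q has 2 at row 2, column 1; remove 5 from row 2 of P and reverse-bump: 5 enters row 1 and ejects 1. So w(2) = 1. P is now [[5]].
Step i=1: Q has 1 at row 1, column 1; remove that cell from P, ejecting 5. So w(1) = 5. P is now [].

So w = 5 1 4 3 2.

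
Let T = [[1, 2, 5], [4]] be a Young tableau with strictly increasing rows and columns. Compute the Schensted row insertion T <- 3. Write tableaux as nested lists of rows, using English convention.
In row 1, 3 replaces 5 (the leftmost entry greater than 3); 5 is bumped to row 2. 5 is appended to row 2. The new tableau is [[1, 2, 3], [4, 5]].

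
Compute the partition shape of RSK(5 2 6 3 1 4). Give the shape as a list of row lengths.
[3, 2, 1]

Row-insert each entry into an empty tableau.

After inserting 5: P = [[5]].
After inserting 2: P = [[2], [5]].
After inserting 6: P = [[2, 6], [5]].
After inserting 3: P = [[2, 3], [5, 6]].
After inserting 1: P = [[1, 3], [2, 6], [5]].
After inserting 4: P = [[1, 3, 4], [2, 6], [5]].

The final insertion tableau P = [[1, 3, 4], [2, 6], [5]] has shape [3, 2, 1].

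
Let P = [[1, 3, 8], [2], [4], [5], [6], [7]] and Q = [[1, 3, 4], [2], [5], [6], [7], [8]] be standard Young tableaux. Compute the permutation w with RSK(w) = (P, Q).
7 2 6 8 5 4 3 1

Reverse the RSK construction: for i from n down to 1, find the cell of Q containing i, remove the entry at that cell from P, and reverse-bump it up through P; the value ejected from row 1 is w(i).

Step i=8: Q has 8 at row 6, column 1; remove 7 from row 6 of P and reverse-bump: 7 enters row 5 and ejects 6; 6 enters row 4 and ejects 5; 5 enters row 3 and ejects 4; 4 enters row 2 and ejects 2; 2 enters row 1 and ejects 1. So w(8) = 1. P is now [[2, 3, 8], [4], [5], [6], [7]].
Step i=7: Q has 7 at row 5, column 1; remove 7 from row 5 of P and reverse-bump: 7 enters row 4 and ejects 6; 6 enters row 3 and ejects 5; 5 enters row 2 and ejects 4; 4 enters row 1 and ejects 3. So w(7) = 3. P is now [[2, 4, 8], [5], [6], [7]].
Step i=6: Q has 6 at row 4, column 1; remove 7 from row 4 of P and reverse-bump: 7 enters row 3 and ejects 6; 6 enters row 2 and ejects 5; 5 enters row 1 and ejects 4. So w(6) = 4. P is now [[2, 5, 8], [6], [7]].
Step i=5: Q has 5 at row 3, column 1; remove 7 from row 3 of P and reverse-bump: 7 enters row 2 and ejects 6; 6 enters row 1 and ejects 5. So w(5) = 5. P is now [[2, 6, 8], [7]].
Step i=4: Q has 4 at row 1, column 3; remove that cell from P, ejecting 8. So w(4) = 8. P is now [[2, 6], [7]].
Step i=3: Q has 3 at row 1, column 2; remove that cell from P, ejecting 6. So w(3) = 6. P is now [[2], [7]].
Step i=2: Q has 2 at row 2, column 1; remove 7 from row 2 of P and reverse-bump: 7 enters row 1 and ejects 2. So w(2) = 2. P is now [[7]].
Step i=1: Q has 1 at row 1, column 1; remove that cell from P, ejecting 7. So w(1) = 7. P is now [].

So w = 7 2 6 8 5 4 3 1.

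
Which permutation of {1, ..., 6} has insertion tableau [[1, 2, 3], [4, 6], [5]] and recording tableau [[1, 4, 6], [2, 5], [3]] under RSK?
5 4 1 6 2 3

Reverse the RSK construction: for i from n down to 1, find the cell of Q containing i, remove the entry at that cell from P, and reverse-bump it up through P; the value ejected from row 1 is w(i).

Step i=6: Q has 6 at row 1, column 3; remove that cell from P, ejecting 3. So w(6) = 3. P is now [[1, 2], [4, 6], [5]].
Step i=5: Q has 5 at row 2, column 2; remove 6 from row 2 of P and reverse-bump: 6 enters row 1 and ejects 2. So w(5) = 2. P is now [[1, 6], [4], [5]].
Step i=4: Q has 4 at row 1, column 2; remove that cell from P, ejecting 6. So w(4) = 6. P is now [[1], [4], [5]].
Step i=3: Q has 3 at row 3, column 1; remove 5 from row 3 of P and reverse-bump: 5 enters row 2 and ejects 4; 4 enters row 1 and ejects 1. So w(3) = 1. P is now [[4], [5]].
Step i=2: Q has 2 at row 2, column 1; remove 5 from row 2 of P and reverse-bump: 5 enters row 1 and ejects 4. So w(2) = 4. P is now [[5]].
Step i=1: Q has 1 at row 1, column 1; remove that cell from P, ejecting 5. So w(1) = 5. P is now [].

So w = 5 4 1 6 2 3.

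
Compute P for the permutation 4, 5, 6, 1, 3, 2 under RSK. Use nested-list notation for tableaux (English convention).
P = [[1, 2, 6], [3, 5], [4]]

Insert 4: appended to row 1. P = [[4]].
Insert 5: appended to row 1. P = [[4, 5]].
Insert 6: appended to row 1. P = [[4, 5, 6]].
Insert 1: 1 bumps 4 from row 1; 4 starts row 2. P = [[1, 5, 6], [4]].
Insert 3: 3 bumps 5 from row 1; 5 appends to row 2. P = [[1, 3, 6], [4, 5]].
Insert 2: 2 bumps 3 from row 1; 3 bumps 4 from row 2; 4 starts row 3. P = [[1, 2, 6], [3, 5], [4]].

So P = [[1, 2, 6], [3, 5], [4]].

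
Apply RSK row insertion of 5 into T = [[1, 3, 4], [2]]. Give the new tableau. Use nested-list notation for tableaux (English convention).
5 is larger than every entry of row 1, so it is appended to row 1. The new tableau is [[1, 3, 4, 5], [2]].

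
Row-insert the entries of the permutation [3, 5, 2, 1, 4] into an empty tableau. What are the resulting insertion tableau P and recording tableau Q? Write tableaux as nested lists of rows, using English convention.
P = [[1, 4], [2, 5], [3]], Q = [[1, 2], [3, 5], [4]]

Insert each entry of the permutation into P by Schensted row insertion, recording in Q the position of each new cell.

After inserting 3: P = [[3]].
After inserting 5: P = [[3, 5]].
After inserting 2: P = [[2, 5], [3]].
After inserting 1: P = [[1, 5], [2], [3]].
After inserting 4: P = [[1, 4], [2, 5], [3]].

So P = [[1, 4], [2, 5], [3]], Q = [[1, 2], [3, 5], [4]].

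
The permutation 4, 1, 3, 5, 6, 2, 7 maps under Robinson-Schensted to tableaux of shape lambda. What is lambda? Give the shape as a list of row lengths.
[5, 1, 1]

Row-insert each entry into an empty tableau.

After inserting 4: P = [[4]].
After inserting 1: P = [[1], [4]].
After inserting 3: P = [[1, 3], [4]].
After inserting 5: P = [[1, 3, 5], [4]].
After inserting 6: P = [[1, 3, 5, 6], [4]].
After inserting 2: P = [[1, 2, 5, 6], [3], [4]].
After inserting 7: P = [[1, 2, 5, 6, 7], [3], [4]].

The final insertion tableau P = [[1, 2, 5, 6, 7], [3], [4]] has shape [5, 1, 1].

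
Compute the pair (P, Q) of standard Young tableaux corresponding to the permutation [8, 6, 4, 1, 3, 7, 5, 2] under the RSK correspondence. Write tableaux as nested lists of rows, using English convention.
P = [[1, 2, 5], [3, 7], [4], [6], [8]], Q = [[1, 5, 6], [2, 7], [3], [4], [8]]

Insert each entry of the permutation into P by Schensted row insertion, recording in Q the position of each new cell.

Insert 8: appended to row 1. P = [[8]], Q = [[1]].
Insert 6: 6 bumps 8 from row 1; 8 starts row 2. P = [[6], [8]], Q = [[1], [2]].
Insert 4: 4 bumps 6 from row 1; 6 bumps 8 from row 2; 8 starts row 3. P = [[4], [6], [8]], Q = [[1], [2], [3]].
Insert 1: 1 bumps 4 from row 1; 4 bumps 6 from row 2; 6 bumps 8 from row 3; 8 starts row 4. P = [[1], [4], [6], [8]], Q = [[1], [2], [3], [4]].
Insert 3: appended to row 1. P = [[1, 3], [4], [6], [8]], Q = [[1, 5], [2], [3], [4]].
Insert 7: appended to row 1. P = [[1, 3, 7], [4], [6], [8]], Q = [[1, 5, 6], [2], [3], [4]].
Insert 5: 5 bumps 7 from row 1; 7 appends to row 2. P = [[1, 3, 5], [4, 7], [6], [8]], Q = [[1, 5, 6], [2, 7], [3], [4]].
Insert 2: 2 bumps 3 from row 1; 3 bumps 4 from row 2; 4 bumps 6 from row 3; 6 bumps 8 from row 4; 8 starts row 5. P = [[1, 2, 5], [3, 7], [4], [6], [8]], Q = [[1, 5, 6], [2, 7], [3], [4], [8]].

So P = [[1, 2, 5], [3, 7], [4], [6], [8]], Q = [[1, 5, 6], [2, 7], [3], [4], [8]].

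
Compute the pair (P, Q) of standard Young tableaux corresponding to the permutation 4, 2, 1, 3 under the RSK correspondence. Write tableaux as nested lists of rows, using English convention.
Insert each entry of the permutation into P by Schensted row insertion, recording in Q the position of each new cell.

After inserting 4: P = [[4]].
After inserting 2: P = [[2], [4]].
After inserting 1: P = [[1], [2], [4]].
After inserting 3: P = [[1, 3], [2], [4]].

So P = [[1, 3], [2], [4]], Q = [[1, 4], [2], [3]].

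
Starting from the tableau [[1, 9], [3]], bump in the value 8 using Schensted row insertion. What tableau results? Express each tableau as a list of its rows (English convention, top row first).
[[1, 8], [3, 9]]

In row 1, 8 replaces 9 (the leftmost entry greater than 8); 9 is bumped to row 2. 9 is appended to row 2. The new tableau is [[1, 8], [3, 9]].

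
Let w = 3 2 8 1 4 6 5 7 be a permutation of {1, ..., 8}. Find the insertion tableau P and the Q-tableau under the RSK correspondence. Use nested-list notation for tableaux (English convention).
Insert each entry of the permutation into P by Schensted row insertion, recording in Q the position of each new cell.

Insert 3: appended to row 1. P = [[3]].
Insert 2: 2 bumps 3 from row 1; 3 starts row 2. P = [[2], [3]].
Insert 8: appended to row 1. P = [[2, 8], [3]].
Insert 1: 1 bumps 2 from row 1; 2 bumps 3 from row 2; 3 starts row 3. P = [[1, 8], [2], [3]].
Insert 4: 4 bumps 8 from row 1; 8 appends to row 2. P = [[1, 4], [2, 8], [3]].
Insert 6: appended to row 1. P = [[1, 4, 6], [2, 8], [3]].
Insert 5: 5 bumps 6 from row 1; 6 bumps 8 from row 2; 8 appends to row 3. P = [[1, 4, 5], [2, 6], [3, 8]].
Insert 7: appended to row 1. P = [[1, 4, 5, 7], [2, 6], [3, 8]].

So P = [[1, 4, 5, 7], [2, 6], [3, 8]], Q = [[1, 3, 6, 8], [2, 5], [4, 7]].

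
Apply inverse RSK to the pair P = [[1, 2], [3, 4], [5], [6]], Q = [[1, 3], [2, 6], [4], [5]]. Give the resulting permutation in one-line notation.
6 3 5 4 1 2

Reverse RSK: for i = n, n-1, ..., 1, locate i in Q, remove the corresponding corner cell from P, and reverse-bump its entry up through P; the value ejected from row 1 is w(i).

So w = 6 3 5 4 1 2.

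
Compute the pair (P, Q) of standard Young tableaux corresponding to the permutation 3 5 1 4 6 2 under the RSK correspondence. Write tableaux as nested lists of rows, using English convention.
Insert each entry of the permutation into P by Schensted row insertion, recording in Q the position of each new cell.

After inserting 3: P = [[3]].
After inserting 5: P = [[3, 5]].
After inserting 1: P = [[1, 5], [3]].
After inserting 4: P = [[1, 4], [3, 5]].
After inserting 6: P = [[1, 4, 6], [3, 5]].
After inserting 2: P = [[1, 2, 6], [3, 4], [5]].

So P = [[1, 2, 6], [3, 4], [5]], Q = [[1, 2, 5], [3, 4], [6]].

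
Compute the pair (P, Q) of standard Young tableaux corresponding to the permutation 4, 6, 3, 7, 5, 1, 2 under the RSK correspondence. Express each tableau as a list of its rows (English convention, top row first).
Insert each entry of the permutation into P by Schensted row insertion, recording in Q the position of each new cell.

Insert 4: appended to row 1. P = [[4]].
Insert 6: appended to row 1. P = [[4, 6]].
Insert 3: 3 bumps 4 from row 1; 4 starts row 2. P = [[3, 6], [4]].
Insert 7: appended to row 1. P = [[3, 6, 7], [4]].
Insert 5: 5 bumps 6 from row 1; 6 appends to row 2. P = [[3, 5, 7], [4, 6]].
Insert 1: 1 bumps 3 from row 1; 3 bumps 4 from row 2; 4 starts row 3. P = [[1, 5, 7], [3, 6], [4]].
Insert 2: 2 bumps 5 from row 1; 5 bumps 6 from row 2; 6 appends to row 3. P = [[1, 2, 7], [3, 5], [4, 6]].

So P = [[1, 2, 7], [3, 5], [4, 6]], Q = [[1, 2, 4], [3, 5], [6, 7]].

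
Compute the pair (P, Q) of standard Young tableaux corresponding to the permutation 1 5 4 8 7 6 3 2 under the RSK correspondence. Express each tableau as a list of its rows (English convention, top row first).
P = [[1, 2, 6], [3, 7], [4], [5], [8]], Q = [[1, 2, 4], [3, 5], [6], [7], [8]]

Insert each entry of the permutation into P by Schensted row insertion, recording in Q the position of each new cell.

After inserting 1: P = [[1]].
After inserting 5: P = [[1, 5]].
After inserting 4: P = [[1, 4], [5]].
After inserting 8: P = [[1, 4, 8], [5]].
After inserting 7: P = [[1, 4, 7], [5, 8]].
After inserting 6: P = [[1, 4, 6], [5, 7], [8]].
After inserting 3: P = [[1, 3, 6], [4, 7], [5], [8]].
After inserting 2: P = [[1, 2, 6], [3, 7], [4], [5], [8]].

So P = [[1, 2, 6], [3, 7], [4], [5], [8]], Q = [[1, 2, 4], [3, 5], [6], [7], [8]].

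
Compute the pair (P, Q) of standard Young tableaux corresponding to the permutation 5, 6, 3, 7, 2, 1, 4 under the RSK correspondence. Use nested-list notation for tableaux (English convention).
P = [[1, 4, 7], [2, 6], [3], [5]], Q = [[1, 2, 4], [3, 7], [5], [6]]

Insert each entry of the permutation into P by Schensted row insertion, recording in Q the position of each new cell.

After inserting 5: P = [[5]].
After inserting 6: P = [[5, 6]].
After inserting 3: P = [[3, 6], [5]].
After inserting 7: P = [[3, 6, 7], [5]].
After inserting 2: P = [[2, 6, 7], [3], [5]].
After inserting 1: P = [[1, 6, 7], [2], [3], [5]].
After inserting 4: P = [[1, 4, 7], [2, 6], [3], [5]].

So P = [[1, 4, 7], [2, 6], [3], [5]], Q = [[1, 2, 4], [3, 7], [5], [6]].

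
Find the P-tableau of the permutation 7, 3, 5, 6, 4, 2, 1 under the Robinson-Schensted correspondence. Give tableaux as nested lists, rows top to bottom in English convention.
Insert 7: appended to row 1. P = [[7]].
Insert 3: 3 bumps 7 from row 1; 7 starts row 2. P = [[3], [7]].
Insert 5: appended to row 1. P = [[3, 5], [7]].
Insert 6: appended to row 1. P = [[3, 5, 6], [7]].
Insert 4: 4 bumps 5 from row 1; 5 bumps 7 from row 2; 7 starts row 3. P = [[3, 4, 6], [5], [7]].
Insert 2: 2 bumps 3 from row 1; 3 bumps 5 from row 2; 5 bumps 7 from row 3; 7 starts row 4. P = [[2, 4, 6], [3], [5], [7]].
Insert 1: 1 bumps 2 from row 1; 2 bumps 3 from row 2; 3 bumps 5 from row 3; 5 bumps 7 from row 4; 7 starts row 5. P = [[1, 4, 6], [2], [3], [5], [7]].

So P = [[1, 4, 6], [2], [3], [5], [7]].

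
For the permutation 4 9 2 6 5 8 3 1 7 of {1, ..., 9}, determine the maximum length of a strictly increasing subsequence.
3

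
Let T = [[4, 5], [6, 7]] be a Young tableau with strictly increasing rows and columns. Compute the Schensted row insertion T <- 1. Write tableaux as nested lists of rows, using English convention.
[[1, 5], [4, 7], [6]]

In row 1, 1 replaces 4 (the leftmost entry greater than 1); 4 is bumped to row 2. In row 2, 4 replaces 6 (the leftmost entry greater than 4); 6 is bumped to row 3. 6 starts a new row 3. The new tableau is [[1, 5], [4, 7], [6]].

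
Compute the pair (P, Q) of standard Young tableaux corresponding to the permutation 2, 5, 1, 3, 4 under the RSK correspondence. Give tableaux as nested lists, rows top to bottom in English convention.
Insert each entry of the permutation into P by Schensted row insertion, recording in Q the position of each new cell.

Insert 2: appended to row 1. P = [[2]], Q = [[1]].
Insert 5: appended to row 1. P = [[2, 5]], Q = [[1, 2]].
Insert 1: 1 bumps 2 from row 1; 2 starts row 2. P = [[1, 5], [2]], Q = [[1, 2], [3]].
Insert 3: 3 bumps 5 from row 1; 5 appends to row 2. P = [[1, 3], [2, 5]], Q = [[1, 2], [3, 4]].
Insert 4: appended to row 1. P = [[1, 3, 4], [2, 5]], Q = [[1, 2, 5], [3, 4]].

So P = [[1, 3, 4], [2, 5]], Q = [[1, 2, 5], [3, 4]].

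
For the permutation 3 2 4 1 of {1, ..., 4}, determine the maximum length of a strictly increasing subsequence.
2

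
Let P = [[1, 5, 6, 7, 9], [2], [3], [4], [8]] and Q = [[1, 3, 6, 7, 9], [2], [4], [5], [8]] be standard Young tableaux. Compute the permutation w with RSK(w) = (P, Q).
Reverse the RSK construction: for i from n down to 1, find the cell of Q containing i, remove the entry at that cell from P, and reverse-bump it up through P; the value ejected from row 1 is w(i).

Step i=9: Q has 9 at row 1, column 5; remove that cell from P, ejecting 9. So w(9) = 9. P is now [[1, 5, 6, 7], [2], [3], [4], [8]].
Step i=8: Q has 8 at row 5, column 1; remove 8 from row 5 of P and reverse-bump: 8 enters row 4 and ejects 4; 4 enters row 3 and ejects 3; 3 enters row 2 and ejects 2; 2 enters row 1 and ejects 1. So w(8) = 1. P is now [[2, 5, 6, 7], [3], [4], [8]].
Step i=7: Q has 7 at row 1, column 4; remove that cell from P, ejecting 7. So w(7) = 7. P is now [[2, 5, 6], [3], [4], [8]].
Step i=6: Q has 6 at row 1, column 3; remove that cell from P, ejecting 6. So w(6) = 6. P is now [[2, 5], [3], [4], [8]].
Step i=5: Q has 5 at row 4, column 1; remove 8 from row 4 of P and reverse-bump: 8 enters row 3 and ejects 4; 4 enters row 2 and ejects 3; 3 enters row 1 and ejects 2. So w(5) = 2. P is now [[3, 5], [4], [8]].
Step i=4: Q has 4 at row 3, column 1; remove 8 from row 3 of P and reverse-bump: 8 enters row 2 and ejects 4; 4 enters row 1 and ejects 3. So w(4) = 3. P is now [[4, 5], [8]].
Step i=3: Q has 3 at row 1, column 2; remove that cell from P, ejecting 5. So w(3) = 5. P is now [[4], [8]].
Step i=2: Q has 2 at row 2, column 1; remove 8 from row 2 of P and reverse-bump: 8 enters row 1 and ejects 4. So w(2) = 4. P is now [[8]].
Step i=1: Q has 1 at row 1, column 1; remove that cell from P, ejecting 8. So w(1) = 8. P is now [].

So w = 8 4 5 3 2 6 7 1 9.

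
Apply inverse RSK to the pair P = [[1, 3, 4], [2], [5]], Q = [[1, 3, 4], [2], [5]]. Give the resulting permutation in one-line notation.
Reverse the RSK construction: for i from n down to 1, find the cell of Q containing i, remove the entry at that cell from P, and reverse-bump it up through P; the value ejected from row 1 is w(i).

Step i=5: Q has 5 at row 3, column 1; remove 5 from row 3 of P and reverse-bump: 5 enters row 2 and ejects 2; 2 enters row 1 and ejects 1. So w(5) = 1. P is now [[2, 3, 4], [5]].
Step i=4: Q has 4 at row 1, column 3; remove that cell from P, ejecting 4. So w(4) = 4. P is now [[2, 3], [5]].
Step i=3: Q has 3 at row 1, column 2; remove that cell from P, ejecting 3. So w(3) = 3. P is now [[2], [5]].
Step i=2: Q has 2 at row 2, column 1; remove 5 from row 2 of P and reverse-bump: 5 enters row 1 and ejects 2. So w(2) = 2. P is now [[5]].
Step i=1: Q has 1 at row 1, column 1; remove that cell from P, ejecting 5. So w(1) = 5. P is now [].

So w = 5 2 3 4 1.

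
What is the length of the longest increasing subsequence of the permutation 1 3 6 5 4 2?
3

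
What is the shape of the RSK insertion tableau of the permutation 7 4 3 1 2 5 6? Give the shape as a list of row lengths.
RSK row insertion gives P = [[1, 2, 5, 6], [3], [4], [7]], which has shape [4, 1, 1, 1].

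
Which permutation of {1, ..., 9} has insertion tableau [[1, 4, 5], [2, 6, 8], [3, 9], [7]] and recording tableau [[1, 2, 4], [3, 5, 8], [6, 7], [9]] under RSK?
3 7 6 9 8 2 4 5 1

Reverse the RSK construction: for i from n down to 1, find the cell of Q containing i, remove the entry at that cell from P, and reverse-bump it up through P; the value ejected from row 1 is w(i).

Step i=9: Q has 9 at row 4, column 1; remove 7 from row 4 of P and reverse-bump: 7 enters row 3 and ejects 3; 3 enters row 2 and ejects 2; 2 enters row 1 and ejects 1. So w(9) = 1. P is now [[2, 4, 5], [3, 6, 8], [7, 9]].
Step i=8: Q has 8 at row 2, column 3; remove 8 from row 2 of P and reverse-bump: 8 enters row 1 and ejects 5. So w(8) = 5. P is now [[2, 4, 8], [3, 6], [7, 9]].
Step i=7: Q has 7 at row 3, column 2; remove 9 from row 3 of P and reverse-bump: 9 enters row 2 and ejects 6; 6 enters row 1 and ejects 4. So w(7) = 4. P is now [[2, 6, 8], [3, 9], [7]].
Step i=6: Q has 6 at row 3, column 1; remove 7 from row 3 of P and reverse-bump: 7 enters row 2 and ejects 3; 3 enters row 1 and ejects 2. So w(6) = 2. P is now [[3, 6, 8], [7, 9]].
Step i=5: Q has 5 at row 2, column 2; remove 9 from row 2 of P and reverse-bump: 9 enters row 1 and ejects 8. So w(5) = 8. P is now [[3, 6, 9], [7]].
Step i=4: Q has 4 at row 1, column 3; remove that cell from P, ejecting 9. So w(4) = 9. P is now [[3, 6], [7]].
Step i=3: Q has 3 at row 2, column 1; remove 7 from row 2 of P and reverse-bump: 7 enters row 1 and ejects 6. So w(3) = 6. P is now [[3, 7]].
Step i=2: Q has 2 at row 1, column 2; remove that cell from P, ejecting 7. So w(2) = 7. P is now [[3]].
Step i=1: Q has 1 at row 1, column 1; remove that cell from P, ejecting 3. So w(1) = 3. P is now [].

So w = 3 7 6 9 8 2 4 5 1.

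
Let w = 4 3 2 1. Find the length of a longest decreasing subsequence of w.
4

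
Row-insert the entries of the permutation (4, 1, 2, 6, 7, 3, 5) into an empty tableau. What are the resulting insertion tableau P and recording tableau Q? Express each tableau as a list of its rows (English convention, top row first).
Insert each entry of the permutation into P by Schensted row insertion, recording in Q the position of each new cell.

Insert 4: appended to row 1. P = [[4]], Q = [[1]].
Insert 1: 1 bumps 4 from row 1; 4 starts row 2. P = [[1], [4]], Q = [[1], [2]].
Insert 2: appended to row 1. P = [[1, 2], [4]], Q = [[1, 3], [2]].
Insert 6: appended to row 1. P = [[1, 2, 6], [4]], Q = [[1, 3, 4], [2]].
Insert 7: appended to row 1. P = [[1, 2, 6, 7], [4]], Q = [[1, 3, 4, 5], [2]].
Insert 3: 3 bumps 6 from row 1; 6 appends to row 2. P = [[1, 2, 3, 7], [4, 6]], Q = [[1, 3, 4, 5], [2, 6]].
Insert 5: 5 bumps 7 from row 1; 7 appends to row 2. P = [[1, 2, 3, 5], [4, 6, 7]], Q = [[1, 3, 4, 5], [2, 6, 7]].

So P = [[1, 2, 3, 5], [4, 6, 7]], Q = [[1, 3, 4, 5], [2, 6, 7]].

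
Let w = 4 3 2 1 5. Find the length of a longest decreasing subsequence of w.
4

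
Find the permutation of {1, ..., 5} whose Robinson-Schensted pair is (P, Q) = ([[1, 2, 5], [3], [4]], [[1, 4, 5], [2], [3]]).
4 3 1 2 5

Reverse the RSK construction: for i from n down to 1, find the cell of Q containing i, remove the entry at that cell from P, and reverse-bump it up through P; the value ejected from row 1 is w(i).

Step i=5: Q has 5 at row 1, column 3; remove that cell from P, ejecting 5. So w(5) = 5. P is now [[1, 2], [3], [4]].
Step i=4: Q has 4 at row 1, column 2; remove that cell from P, ejecting 2. So w(4) = 2. P is now [[1], [3], [4]].
Step i=3: Q has 3 at row 3, column 1; remove 4 from row 3 of P and reverse-bump: 4 enters row 2 and ejects 3; 3 enters row 1 and ejects 1. So w(3) = 1. P is now [[3], [4]].
Step i=2: Q has 2 at row 2, column 1; remove 4 from row 2 of P and reverse-bump: 4 enters row 1 and ejects 3. So w(2) = 3. P is now [[4]].
Step i=1: Q has 1 at row 1, column 1; remove that cell from P, ejecting 4. So w(1) = 4. P is now [].

So w = 4 3 1 2 5.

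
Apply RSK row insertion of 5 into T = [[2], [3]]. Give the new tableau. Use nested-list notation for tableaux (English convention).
5 is larger than every entry of row 1, so it is appended to row 1. The new tableau is [[2, 5], [3]].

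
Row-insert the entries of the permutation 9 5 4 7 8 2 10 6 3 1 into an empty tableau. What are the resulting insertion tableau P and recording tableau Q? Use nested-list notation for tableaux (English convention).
P = [[1, 3, 8, 10], [2, 6], [4, 7], [5], [9]], Q = [[1, 4, 5, 7], [2, 8], [3, 9], [6], [10]]

Insert each entry of the permutation into P by Schensted row insertion, recording in Q the position of each new cell.

After inserting 9: P = [[9]].
After inserting 5: P = [[5], [9]].
After inserting 4: P = [[4], [5], [9]].
After inserting 7: P = [[4, 7], [5], [9]].
After inserting 8: P = [[4, 7, 8], [5], [9]].
After inserting 2: P = [[2, 7, 8], [4], [5], [9]].
After inserting 10: P = [[2, 7, 8, 10], [4], [5], [9]].
After inserting 6: P = [[2, 6, 8, 10], [4, 7], [5], [9]].
After inserting 3: P = [[2, 3, 8, 10], [4, 6], [5, 7], [9]].
After inserting 1: P = [[1, 3, 8, 10], [2, 6], [4, 7], [5], [9]].

So P = [[1, 3, 8, 10], [2, 6], [4, 7], [5], [9]], Q = [[1, 4, 5, 7], [2, 8], [3, 9], [6], [10]].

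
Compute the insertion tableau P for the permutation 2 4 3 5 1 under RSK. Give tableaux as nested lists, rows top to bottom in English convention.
Insert 2: appended to row 1. P = [[2]].
Insert 4: appended to row 1. P = [[2, 4]].
Insert 3: 3 bumps 4 from row 1; 4 starts row 2. P = [[2, 3], [4]].
Insert 5: appended to row 1. P = [[2, 3, 5], [4]].
Insert 1: 1 bumps 2 from row 1; 2 bumps 4 from row 2; 4 starts row 3. P = [[1, 3, 5], [2], [4]].

So P = [[1, 3, 5], [2], [4]].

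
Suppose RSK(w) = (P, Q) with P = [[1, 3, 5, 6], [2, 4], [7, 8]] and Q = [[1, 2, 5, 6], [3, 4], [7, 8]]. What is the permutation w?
Reverse the RSK construction: for i from n down to 1, find the cell of Q containing i, remove the entry at that cell from P, and reverse-bump it up through P; the value ejected from row 1 is w(i).

Step i=8: Q has 8 at row 3, column 2; remove 8 from row 3 of P and reverse-bump: 8 enters row 2 and ejects 4; 4 enters row 1 and ejects 3. So w(8) = 3. P is now [[1, 4, 5, 6], [2, 8], [7]].
Step i=7: Q has 7 at row 3, column 1; remove 7 from row 3 of P and reverse-bump: 7 enters row 2 and ejects 2; 2 enters row 1 and ejects 1. So w(7) = 1. P is now [[2, 4, 5, 6], [7, 8]].
Step i=6: Q has 6 at row 1, column 4; remove that cell from P, ejecting 6. So w(6) = 6. P is now [[2, 4, 5], [7, 8]].
Step i=5: Q has 5 at row 1, column 3; remove that cell from P, ejecting 5. So w(5) = 5. P is now [[2, 4], [7, 8]].
Step i=4: Q has 4 at row 2, column 2; remove 8 from row 2 of P and reverse-bump: 8 enters row 1 and ejects 4. So w(4) = 4. P is now [[2, 8], [7]].
Step i=3: Q has 3 at row 2, column 1; remove 7 from row 2 of P and reverse-bump: 7 enters row 1 and ejects 2. So w(3) = 2. P is now [[7, 8]].
Step i=2: Q has 2 at row 1, column 2; remove that cell from P, ejecting 8. So w(2) = 8. P is now [[7]].
Step i=1: Q has 1 at row 1, column 1; remove that cell from P, ejecting 7. So w(1) = 7. P is now [].

So w = 7 8 2 4 5 6 1 3.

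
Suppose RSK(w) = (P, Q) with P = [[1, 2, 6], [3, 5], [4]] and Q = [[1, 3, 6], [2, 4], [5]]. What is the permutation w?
Reverse the RSK construction: for i from n down to 1, find the cell of Q containing i, remove the entry at that cell from P, and reverse-bump it up through P; the value ejected from row 1 is w(i).

Step i=6: Q has 6 at row 1, column 3; remove that cell from P, ejecting 6. So w(6) = 6. P is now [[1, 2], [3, 5], [4]].
Step i=5: Q has 5 at row 3, column 1; remove 4 from row 3 of P and reverse-bump: 4 enters row 2 and ejects 3; 3 enters row 1 and ejects 2. So w(5) = 2. P is now [[1, 3], [4, 5]].
Step i=4: Q has 4 at row 2, column 2; remove 5 from row 2 of P and reverse-bump: 5 enters row 1 and ejects 3. So w(4) = 3. P is now [[1, 5], [4]].
Step i=3: Q has 3 at row 1, column 2; remove that cell from P, ejecting 5. So w(3) = 5. P is now [[1], [4]].
Step i=2: Q has 2 at row 2, column 1; remove 4 from row 2 of P and reverse-bump: 4 enters row 1 and ejects 1. So w(2) = 1. P is now [[4]].
Step i=1: Q has 1 at row 1, column 1; remove that cell from P, ejecting 4. So w(1) = 4. P is now [].

So w = 4 1 5 3 2 6.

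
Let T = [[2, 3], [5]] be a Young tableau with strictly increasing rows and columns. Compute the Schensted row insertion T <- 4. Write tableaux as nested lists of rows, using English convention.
[[2, 3, 4], [5]]

4 is larger than every entry of row 1, so it is appended to row 1. The new tableau is [[2, 3, 4], [5]].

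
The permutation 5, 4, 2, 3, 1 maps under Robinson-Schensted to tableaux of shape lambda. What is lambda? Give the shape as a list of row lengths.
[2, 1, 1, 1]

Row-insert each entry into an empty tableau.

After inserting 5: P = [[5]].
After inserting 4: P = [[4], [5]].
After inserting 2: P = [[2], [4], [5]].
After inserting 3: P = [[2, 3], [4], [5]].
After inserting 1: P = [[1, 3], [2], [4], [5]].

The final insertion tableau P = [[1, 3], [2], [4], [5]] has shape [2, 1, 1, 1].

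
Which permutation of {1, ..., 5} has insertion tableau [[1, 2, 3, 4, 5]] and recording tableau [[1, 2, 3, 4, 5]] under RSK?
1 2 3 4 5

Reverse RSK: for i = n, n-1, ..., 1, locate i in Q, remove the corresponding corner cell from P, and reverse-bump its entry up through P; the value ejected from row 1 is w(i).

So w = 1 2 3 4 5.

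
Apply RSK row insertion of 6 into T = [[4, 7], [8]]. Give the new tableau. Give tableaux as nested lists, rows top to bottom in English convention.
[[4, 6], [7], [8]]

In row 1, 6 replaces 7 (the leftmost entry greater than 6); 7 is bumped to row 2. In row 2, 7 replaces 8 (the leftmost entry greater than 7); 8 is bumped to row 3. 8 starts a new row 3. The new tableau is [[4, 6], [7], [8]].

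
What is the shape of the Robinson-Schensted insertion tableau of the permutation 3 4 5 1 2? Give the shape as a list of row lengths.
RSK row insertion gives P = [[1, 2, 5], [3, 4]], which has shape [3, 2].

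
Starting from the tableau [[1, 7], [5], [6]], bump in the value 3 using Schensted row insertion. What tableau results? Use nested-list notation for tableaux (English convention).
[[1, 3], [5, 7], [6]]

In row 1, 3 replaces 7 (the leftmost entry greater than 3); 7 is bumped to row 2. 7 is appended to row 2. The new tableau is [[1, 3], [5, 7], [6]].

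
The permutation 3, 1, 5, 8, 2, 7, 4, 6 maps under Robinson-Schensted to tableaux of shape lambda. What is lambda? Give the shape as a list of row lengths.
Row-insert each entry into an empty tableau.

After inserting 3: P = [[3]].
After inserting 1: P = [[1], [3]].
After inserting 5: P = [[1, 5], [3]].
After inserting 8: P = [[1, 5, 8], [3]].
After inserting 2: P = [[1, 2, 8], [3, 5]].
After inserting 7: P = [[1, 2, 7], [3, 5, 8]].
After inserting 4: P = [[1, 2, 4], [3, 5, 7], [8]].
After inserting 6: P = [[1, 2, 4, 6], [3, 5, 7], [8]].

The final insertion tableau P = [[1, 2, 4, 6], [3, 5, 7], [8]] has shape [4, 3, 1].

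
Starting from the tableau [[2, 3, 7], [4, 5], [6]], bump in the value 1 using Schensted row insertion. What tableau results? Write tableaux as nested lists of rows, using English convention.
In row 1, 1 replaces 2 (the leftmost entry greater than 1); 2 is bumped to row 2. In row 2, 2 replaces 4 (the leftmost entry greater than 2); 4 is bumped to row 3. In row 3, 4 replaces 6 (the leftmost entry greater than 4); 6 is bumped to row 4. 6 starts a new row 4. The new tableau is [[1, 3, 7], [2, 5], [4], [6]].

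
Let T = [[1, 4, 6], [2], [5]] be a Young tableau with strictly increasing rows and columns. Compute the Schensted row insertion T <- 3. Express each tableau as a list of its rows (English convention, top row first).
In row 1, 3 replaces 4 (the leftmost entry greater than 3); 4 is bumped to row 2. 4 is appended to row 2. The new tableau is [[1, 3, 6], [2, 4], [5]].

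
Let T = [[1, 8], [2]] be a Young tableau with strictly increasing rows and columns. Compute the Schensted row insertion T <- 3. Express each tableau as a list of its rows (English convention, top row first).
[[1, 3], [2, 8]]

In row 1, 3 replaces 8 (the leftmost entry greater than 3); 8 is bumped to row 2. 8 is appended to row 2. The new tableau is [[1, 3], [2, 8]].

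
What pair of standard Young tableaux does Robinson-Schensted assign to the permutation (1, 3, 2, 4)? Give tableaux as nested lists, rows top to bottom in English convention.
P = [[1, 2, 4], [3]], Q = [[1, 2, 4], [3]]

Insert each entry of the permutation into P by Schensted row insertion, recording in Q the position of each new cell.

After inserting 1: P = [[1]].
After inserting 3: P = [[1, 3]].
After inserting 2: P = [[1, 2], [3]].
After inserting 4: P = [[1, 2, 4], [3]].

So P = [[1, 2, 4], [3]], Q = [[1, 2, 4], [3]].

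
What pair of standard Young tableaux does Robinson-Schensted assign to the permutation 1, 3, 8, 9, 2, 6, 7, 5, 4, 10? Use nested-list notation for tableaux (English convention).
P = [[1, 2, 4, 7, 10], [3, 5, 9], [6], [8]], Q = [[1, 2, 3, 4, 10], [5, 6, 7], [8], [9]]

Insert each entry of the permutation into P by Schensted row insertion, recording in Q the position of each new cell.

Insert 1: appended to row 1. P = [[1]], Q = [[1]].
Insert 3: appended to row 1. P = [[1, 3]], Q = [[1, 2]].
Insert 8: appended to row 1. P = [[1, 3, 8]], Q = [[1, 2, 3]].
Insert 9: appended to row 1. P = [[1, 3, 8, 9]], Q = [[1, 2, 3, 4]].
Insert 2: 2 bumps 3 from row 1; 3 starts row 2. P = [[1, 2, 8, 9], [3]], Q = [[1, 2, 3, 4], [5]].
Insert 6: 6 bumps 8 from row 1; 8 appends to row 2. P = [[1, 2, 6, 9], [3, 8]], Q = [[1, 2, 3, 4], [5, 6]].
Insert 7: 7 bumps 9 from row 1; 9 appends to row 2. P = [[1, 2, 6, 7], [3, 8, 9]], Q = [[1, 2, 3, 4], [5, 6, 7]].
Insert 5: 5 bumps 6 from row 1; 6 bumps 8 from row 2; 8 starts row 3. P = [[1, 2, 5, 7], [3, 6, 9], [8]], Q = [[1, 2, 3, 4], [5, 6, 7], [8]].
Insert 4: 4 bumps 5 from row 1; 5 bumps 6 from row 2; 6 bumps 8 from row 3; 8 starts row 4. P = [[1, 2, 4, 7], [3, 5, 9], [6], [8]], Q = [[1, 2, 3, 4], [5, 6, 7], [8], [9]].
Insert 10: appended to row 1. P = [[1, 2, 4, 7, 10], [3, 5, 9], [6], [8]], Q = [[1, 2, 3, 4, 10], [5, 6, 7], [8], [9]].

So P = [[1, 2, 4, 7, 10], [3, 5, 9], [6], [8]], Q = [[1, 2, 3, 4, 10], [5, 6, 7], [8], [9]].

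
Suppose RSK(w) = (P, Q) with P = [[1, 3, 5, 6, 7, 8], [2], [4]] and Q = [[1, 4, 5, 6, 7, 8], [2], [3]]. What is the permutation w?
4 2 1 3 5 6 7 8

Reverse the RSK construction: for i from n down to 1, find the cell of Q containing i, remove the entry at that cell from P, and reverse-bump it up through P; the value ejected from row 1 is w(i).

Step i=8: Q has 8 at row 1, column 6; remove that cell from P, ejecting 8. So w(8) = 8. P is now [[1, 3, 5, 6, 7], [2], [4]].
Step i=7: Q has 7 at row 1, column 5; remove that cell from P, ejecting 7. So w(7) = 7. P is now [[1, 3, 5, 6], [2], [4]].
Step i=6: Q has 6 at row 1, column 4; remove that cell from P, ejecting 6. So w(6) = 6. P is now [[1, 3, 5], [2], [4]].
Step i=5: Q has 5 at row 1, column 3; remove that cell from P, ejecting 5. So w(5) = 5. P is now [[1, 3], [2], [4]].
Step i=4: Q has 4 at row 1, column 2; remove that cell from P, ejecting 3. So w(4) = 3. P is now [[1], [2], [4]].
Step i=3: Q has 3 at row 3, column 1; remove 4 from row 3 of P and reverse-bump: 4 enters row 2 and ejects 2; 2 enters row 1 and ejects 1. So w(3) = 1. P is now [[2], [4]].
Step i=2: Q has 2 at row 2, column 1; remove 4 from row 2 of P and reverse-bump: 4 enters row 1 and ejects 2. So w(2) = 2. P is now [[4]].
Step i=1: Q has 1 at row 1, column 1; remove that cell from P, ejecting 4. So w(1) = 4. P is now [].

So w = 4 2 1 3 5 6 7 8.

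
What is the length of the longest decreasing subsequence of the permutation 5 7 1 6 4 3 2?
5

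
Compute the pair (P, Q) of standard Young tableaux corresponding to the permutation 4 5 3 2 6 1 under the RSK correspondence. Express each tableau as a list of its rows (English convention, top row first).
Insert each entry of the permutation into P by Schensted row insertion, recording in Q the position of each new cell.

Insert 4: appended to row 1. P = [[4]].
Insert 5: appended to row 1. P = [[4, 5]].
Insert 3: 3 bumps 4 from row 1; 4 starts row 2. P = [[3, 5], [4]].
Insert 2: 2 bumps 3 from row 1; 3 bumps 4 from row 2; 4 starts row 3. P = [[2, 5], [3], [4]].
Insert 6: appended to row 1. P = [[2, 5, 6], [3], [4]].
Insert 1: 1 bumps 2 from row 1; 2 bumps 3 from row 2; 3 bumps 4 from row 3; 4 starts row 4. P = [[1, 5, 6], [2], [3], [4]].

So P = [[1, 5, 6], [2], [3], [4]], Q = [[1, 2, 5], [3], [4], [6]].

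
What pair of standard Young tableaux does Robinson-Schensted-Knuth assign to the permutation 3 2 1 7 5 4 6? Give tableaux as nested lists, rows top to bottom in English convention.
P = [[1, 4, 6], [2, 5], [3, 7]], Q = [[1, 4, 7], [2, 5], [3, 6]]

Insert each entry of the permutation into P by Schensted row insertion, recording in Q the position of each new cell.

After inserting 3: P = [[3]].
After inserting 2: P = [[2], [3]].
After inserting 1: P = [[1], [2], [3]].
After inserting 7: P = [[1, 7], [2], [3]].
After inserting 5: P = [[1, 5], [2, 7], [3]].
After inserting 4: P = [[1, 4], [2, 5], [3, 7]].
After inserting 6: P = [[1, 4, 6], [2, 5], [3, 7]].

So P = [[1, 4, 6], [2, 5], [3, 7]], Q = [[1, 4, 7], [2, 5], [3, 6]].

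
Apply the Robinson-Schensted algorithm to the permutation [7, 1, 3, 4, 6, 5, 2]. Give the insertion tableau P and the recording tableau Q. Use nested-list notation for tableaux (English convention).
P = [[1, 2, 4, 5], [3], [6], [7]], Q = [[1, 3, 4, 5], [2], [6], [7]]

Insert each entry of the permutation into P by Schensted row insertion, recording in Q the position of each new cell.

Insert 7: appended to row 1. P = [[7]].
Insert 1: 1 bumps 7 from row 1; 7 starts row 2. P = [[1], [7]].
Insert 3: appended to row 1. P = [[1, 3], [7]].
Insert 4: appended to row 1. P = [[1, 3, 4], [7]].
Insert 6: appended to row 1. P = [[1, 3, 4, 6], [7]].
Insert 5: 5 bumps 6 from row 1; 6 bumps 7 from row 2; 7 starts row 3. P = [[1, 3, 4, 5], [6], [7]].
Insert 2: 2 bumps 3 from row 1; 3 bumps 6 from row 2; 6 bumps 7 from row 3; 7 starts row 4. P = [[1, 2, 4, 5], [3], [6], [7]].

So P = [[1, 2, 4, 5], [3], [6], [7]], Q = [[1, 3, 4, 5], [2], [6], [7]].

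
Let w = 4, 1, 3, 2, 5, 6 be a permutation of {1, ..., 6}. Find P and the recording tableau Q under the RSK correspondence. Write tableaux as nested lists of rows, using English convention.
P = [[1, 2, 5, 6], [3], [4]], Q = [[1, 3, 5, 6], [2], [4]]

Insert each entry of the permutation into P by Schensted row insertion, recording in Q the position of each new cell.

Insert 4: appended to row 1. P = [[4]].
Insert 1: 1 bumps 4 from row 1; 4 starts row 2. P = [[1], [4]].
Insert 3: appended to row 1. P = [[1, 3], [4]].
Insert 2: 2 bumps 3 from row 1; 3 bumps 4 from row 2; 4 starts row 3. P = [[1, 2], [3], [4]].
Insert 5: appended to row 1. P = [[1, 2, 5], [3], [4]].
Insert 6: appended to row 1. P = [[1, 2, 5, 6], [3], [4]].

So P = [[1, 2, 5, 6], [3], [4]], Q = [[1, 3, 5, 6], [2], [4]].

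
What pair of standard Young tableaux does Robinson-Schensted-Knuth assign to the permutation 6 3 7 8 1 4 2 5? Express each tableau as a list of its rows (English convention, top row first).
Insert each entry of the permutation into P by Schensted row insertion, recording in Q the position of each new cell.

Insert 6: appended to row 1. P = [[6]].
Insert 3: 3 bumps 6 from row 1; 6 starts row 2. P = [[3], [6]].
Insert 7: appended to row 1. P = [[3, 7], [6]].
Insert 8: appended to row 1. P = [[3, 7, 8], [6]].
Insert 1: 1 bumps 3 from row 1; 3 bumps 6 from row 2; 6 starts row 3. P = [[1, 7, 8], [3], [6]].
Insert 4: 4 bumps 7 from row 1; 7 appends to row 2. P = [[1, 4, 8], [3, 7], [6]].
Insert 2: 2 bumps 4 from row 1; 4 bumps 7 from row 2; 7 appends to row 3. P = [[1, 2, 8], [3, 4], [6, 7]].
Insert 5: 5 bumps 8 from row 1; 8 appends to row 2. P = [[1, 2, 5], [3, 4, 8], [6, 7]].

So P = [[1, 2, 5], [3, 4, 8], [6, 7]], Q = [[1, 3, 4], [2, 6, 8], [5, 7]].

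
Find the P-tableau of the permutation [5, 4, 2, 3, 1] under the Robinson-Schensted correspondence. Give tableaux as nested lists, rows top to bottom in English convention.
Insert 5: appended to row 1. P = [[5]].
Insert 4: 4 bumps 5 from row 1; 5 starts row 2. P = [[4], [5]].
Insert 2: 2 bumps 4 from row 1; 4 bumps 5 from row 2; 5 starts row 3. P = [[2], [4], [5]].
Insert 3: appended to row 1. P = [[2, 3], [4], [5]].
Insert 1: 1 bumps 2 from row 1; 2 bumps 4 from row 2; 4 bumps 5 from row 3; 5 starts row 4. P = [[1, 3], [2], [4], [5]].

So P = [[1, 3], [2], [4], [5]].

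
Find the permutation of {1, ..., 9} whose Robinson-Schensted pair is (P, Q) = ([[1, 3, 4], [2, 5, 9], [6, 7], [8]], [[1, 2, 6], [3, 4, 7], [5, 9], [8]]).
Reverse RSK: for i = n, n-1, ..., 1, locate i in Q, remove the corresponding corner cell from P, and reverse-bump its entry up through P; the value ejected from row 1 is w(i).

So w = 6 8 2 7 3 9 5 1 4.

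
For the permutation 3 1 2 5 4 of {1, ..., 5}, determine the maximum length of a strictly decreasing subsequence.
2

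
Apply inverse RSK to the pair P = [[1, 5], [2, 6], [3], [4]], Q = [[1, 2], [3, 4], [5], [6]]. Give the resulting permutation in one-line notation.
Reverse the RSK construction: for i from n down to 1, find the cell of Q containing i, remove the entry at that cell from P, and reverse-bump it up through P; the value ejected from row 1 is w(i).

Step i=6: Q has 6 at row 4, column 1; remove 4 from row 4 of P and reverse-bump: 4 enters row 3 and ejects 3; 3 enters row 2 and ejects 2; 2 enters row 1 and ejects 1. So w(6) = 1. P is now [[2, 5], [3, 6], [4]].
Step i=5: Q has 5 at row 3, column 1; remove 4 from row 3 of P and reverse-bump: 4 enters row 2 and ejects 3; 3 enters row 1 and ejects 2. So w(5) = 2. P is now [[3, 5], [4, 6]].
Step i=4: Q has 4 at row 2, column 2; remove 6 from row 2 of P and reverse-bump: 6 enters row 1 and ejects 5. So w(4) = 5. P is now [[3, 6], [4]].
Step i=3: Q has 3 at row 2, column 1; remove 4 from row 2 of P and reverse-bump: 4 enters row 1 and ejects 3. So w(3) = 3. P is now [[4, 6]].
Step i=2: Q has 2 at row 1, column 2; remove that cell from P, ejecting 6. So w(2) = 6. P is now [[4]].
Step i=1: Q has 1 at row 1, column 1; remove that cell from P, ejecting 4. So w(1) = 4. P is now [].

So w = 4 6 3 5 2 1.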